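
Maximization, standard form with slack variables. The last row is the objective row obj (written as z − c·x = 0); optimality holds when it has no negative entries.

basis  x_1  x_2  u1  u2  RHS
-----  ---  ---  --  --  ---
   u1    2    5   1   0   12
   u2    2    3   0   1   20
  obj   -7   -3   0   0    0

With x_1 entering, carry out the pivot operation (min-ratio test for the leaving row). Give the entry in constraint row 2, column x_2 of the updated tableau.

-2

Ratio test on column x_1 — row 1: 12/2 = 6; row 2: 20/2 = 10. Minimum is 6 at row 1 (u1 leaves); pivot element 2.
Divide row 1 by 2; eliminate column x_1 from the other rows.
Row 2 update in column x_2: 3 − 2·(5/2) = -2.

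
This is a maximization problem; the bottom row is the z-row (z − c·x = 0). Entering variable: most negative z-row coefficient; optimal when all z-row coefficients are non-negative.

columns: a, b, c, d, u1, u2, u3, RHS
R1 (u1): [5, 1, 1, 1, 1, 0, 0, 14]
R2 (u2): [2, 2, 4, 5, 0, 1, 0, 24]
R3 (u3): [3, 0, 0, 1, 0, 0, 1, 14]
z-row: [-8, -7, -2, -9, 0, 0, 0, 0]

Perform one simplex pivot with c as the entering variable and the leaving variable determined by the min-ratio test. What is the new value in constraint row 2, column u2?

Ratio test on column c — row 1: 14/1 = 14; row 2: 24/4 = 6; row 3: entry 0 ≤ 0. Minimum is 6 at row 2 (u2 leaves); pivot element 4.
Divide row 2 by 4; eliminate column c from the other rows.
In the new row 2, the u2 entry is the old entry divided by the pivot: 1/4 = 1/4.

1/4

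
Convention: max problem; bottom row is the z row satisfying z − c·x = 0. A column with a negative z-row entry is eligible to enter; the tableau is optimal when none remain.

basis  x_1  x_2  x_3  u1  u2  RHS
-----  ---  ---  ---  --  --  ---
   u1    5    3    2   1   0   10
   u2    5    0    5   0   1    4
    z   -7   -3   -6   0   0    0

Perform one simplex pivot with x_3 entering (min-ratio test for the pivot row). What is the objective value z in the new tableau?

Ratio test on column x_3 — row 1: 10/2 = 5; row 2: 4/5 = 4/5. Minimum is 4/5 at row 2 (u2 leaves); pivot element 5.
Pivot on row 2; the z-row RHS becomes 0 − (-6)·(4/5) = 24/5.

24/5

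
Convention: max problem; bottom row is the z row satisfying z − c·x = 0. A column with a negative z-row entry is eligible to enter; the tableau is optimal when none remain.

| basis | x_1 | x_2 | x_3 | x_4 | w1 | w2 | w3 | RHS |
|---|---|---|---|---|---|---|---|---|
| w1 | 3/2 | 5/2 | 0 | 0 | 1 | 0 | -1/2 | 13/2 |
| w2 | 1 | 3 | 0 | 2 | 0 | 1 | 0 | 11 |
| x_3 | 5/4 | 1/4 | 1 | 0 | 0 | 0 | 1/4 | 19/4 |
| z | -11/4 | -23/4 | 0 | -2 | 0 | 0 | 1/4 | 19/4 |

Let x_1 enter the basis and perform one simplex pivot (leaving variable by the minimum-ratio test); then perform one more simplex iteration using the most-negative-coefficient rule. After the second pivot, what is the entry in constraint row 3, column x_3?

Ratio test on column x_1 — row 1: (13/2)/(3/2) = 13/3; row 2: 11/1 = 11; row 3: (19/4)/(5/4) = 19/5. Minimum is 19/5 at row 3 (x_3 leaves); pivot element 5/4.
Divide row 3 by 5/4; eliminate column x_1 from the other rows.
Second iteration: most negative z-row entry is -26/5 in column x_2, so x_2 enters.
Ratio test on column x_2 — row 1: (4/5)/(11/5) = 4/11; row 2: (36/5)/(14/5) = 18/7; row 3: (19/5)/(1/5) = 19. Minimum is 4/11 at row 1 (w1 leaves); pivot element 11/5.
Divide row 1 by 11/5; eliminate column x_2 from the other rows.
After both pivots, the entry at constraint row 3, column x_3 is 10/11.

10/11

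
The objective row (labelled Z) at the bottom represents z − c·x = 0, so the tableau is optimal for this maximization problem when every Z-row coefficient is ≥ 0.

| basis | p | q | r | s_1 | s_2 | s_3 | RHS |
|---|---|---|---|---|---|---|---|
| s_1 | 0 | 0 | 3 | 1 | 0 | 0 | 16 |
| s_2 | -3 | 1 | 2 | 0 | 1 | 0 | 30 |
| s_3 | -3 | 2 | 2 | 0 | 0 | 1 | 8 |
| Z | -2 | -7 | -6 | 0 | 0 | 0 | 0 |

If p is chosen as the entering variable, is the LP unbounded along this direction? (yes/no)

Every constraint-row entry in column p is ≤ 0, so increasing p is unbounded.

yes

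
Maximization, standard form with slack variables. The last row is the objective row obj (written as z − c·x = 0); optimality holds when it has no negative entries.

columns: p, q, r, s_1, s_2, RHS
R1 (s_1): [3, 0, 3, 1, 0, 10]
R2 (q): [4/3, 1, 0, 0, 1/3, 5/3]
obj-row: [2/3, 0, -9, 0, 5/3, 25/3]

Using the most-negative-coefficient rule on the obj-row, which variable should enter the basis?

Negative obj-row entries: r: -9.
The most negative is -9 in column r, so r enters.

r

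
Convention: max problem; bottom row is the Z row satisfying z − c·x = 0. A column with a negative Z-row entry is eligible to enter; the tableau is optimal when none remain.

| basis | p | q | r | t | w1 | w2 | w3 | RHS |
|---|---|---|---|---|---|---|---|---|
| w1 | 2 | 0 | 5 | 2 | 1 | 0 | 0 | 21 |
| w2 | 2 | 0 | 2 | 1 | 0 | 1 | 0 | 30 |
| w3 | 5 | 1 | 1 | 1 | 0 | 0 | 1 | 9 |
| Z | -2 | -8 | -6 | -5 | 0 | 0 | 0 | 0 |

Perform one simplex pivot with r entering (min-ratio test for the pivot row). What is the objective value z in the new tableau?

Ratio test on column r — row 1: 21/5 = 21/5; row 2: 30/2 = 15; row 3: 9/1 = 9. Minimum is 21/5 at row 1 (w1 leaves); pivot element 5.
Pivot on row 1; the Z-row RHS becomes 0 − (-6)·(21/5) = 126/5.

126/5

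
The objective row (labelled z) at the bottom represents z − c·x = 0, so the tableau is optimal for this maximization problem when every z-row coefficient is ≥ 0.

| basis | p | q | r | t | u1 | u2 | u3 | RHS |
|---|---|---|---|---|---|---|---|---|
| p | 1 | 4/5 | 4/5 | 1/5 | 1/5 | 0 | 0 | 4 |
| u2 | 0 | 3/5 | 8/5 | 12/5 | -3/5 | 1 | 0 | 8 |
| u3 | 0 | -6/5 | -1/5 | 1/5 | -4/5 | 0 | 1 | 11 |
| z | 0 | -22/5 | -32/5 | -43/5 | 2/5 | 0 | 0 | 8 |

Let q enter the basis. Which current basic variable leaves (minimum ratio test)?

Column q entries and ratios — p: 4/(4/5) = 5; u2: 8/(3/5) = 40/3; u3: -6/5 ≤ 0, skip.
Smallest ratio is 5 in the row of p, so p leaves.

p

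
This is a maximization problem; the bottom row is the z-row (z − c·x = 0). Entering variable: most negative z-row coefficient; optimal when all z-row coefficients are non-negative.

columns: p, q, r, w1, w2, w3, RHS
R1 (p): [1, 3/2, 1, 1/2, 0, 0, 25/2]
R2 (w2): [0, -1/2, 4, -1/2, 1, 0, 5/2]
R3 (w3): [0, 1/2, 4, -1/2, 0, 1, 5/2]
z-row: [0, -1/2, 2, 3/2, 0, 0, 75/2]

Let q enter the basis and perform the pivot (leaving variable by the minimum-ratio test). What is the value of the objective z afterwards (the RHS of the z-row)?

Ratio test on column q — row 1: (25/2)/(3/2) = 25/3; row 2: entry -1/2 ≤ 0; row 3: (5/2)/(1/2) = 5. Minimum is 5 at row 3 (w3 leaves); pivot element 1/2.
Pivot on row 3; the z-row RHS becomes 75/2 − (-1/2)·5 = 40.

40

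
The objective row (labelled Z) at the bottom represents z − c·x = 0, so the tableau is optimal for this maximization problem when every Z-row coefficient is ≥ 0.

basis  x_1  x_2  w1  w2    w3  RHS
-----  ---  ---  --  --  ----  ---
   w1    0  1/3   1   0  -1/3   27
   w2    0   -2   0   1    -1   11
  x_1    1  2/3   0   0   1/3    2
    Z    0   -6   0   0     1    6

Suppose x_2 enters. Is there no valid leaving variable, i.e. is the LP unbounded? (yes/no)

Column x_2 has positive entries in row(s) 1, 3, so the ratio test bounds it — not unbounded.

no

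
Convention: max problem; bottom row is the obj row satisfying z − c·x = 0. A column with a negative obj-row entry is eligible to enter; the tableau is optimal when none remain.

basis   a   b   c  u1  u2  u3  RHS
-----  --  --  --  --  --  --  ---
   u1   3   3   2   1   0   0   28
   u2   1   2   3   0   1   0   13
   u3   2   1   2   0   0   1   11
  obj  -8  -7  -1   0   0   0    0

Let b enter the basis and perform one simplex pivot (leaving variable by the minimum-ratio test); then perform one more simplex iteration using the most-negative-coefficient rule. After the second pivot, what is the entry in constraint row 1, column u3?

Ratio test on column b — row 1: 28/3 = 28/3; row 2: 13/2 = 13/2; row 3: 11/1 = 11. Minimum is 13/2 at row 2 (u2 leaves); pivot element 2.
Divide row 2 by 2; eliminate column b from the other rows.
Second iteration: most negative obj-row entry is -9/2 in column a, so a enters.
Ratio test on column a — row 1: (17/2)/(3/2) = 17/3; row 2: (13/2)/(1/2) = 13; row 3: (9/2)/(3/2) = 3. Minimum is 3 at row 3 (u3 leaves); pivot element 3/2.
Divide row 3 by 3/2; eliminate column a from the other rows.
After both pivots, the entry at constraint row 1, column u3 is -1.

-1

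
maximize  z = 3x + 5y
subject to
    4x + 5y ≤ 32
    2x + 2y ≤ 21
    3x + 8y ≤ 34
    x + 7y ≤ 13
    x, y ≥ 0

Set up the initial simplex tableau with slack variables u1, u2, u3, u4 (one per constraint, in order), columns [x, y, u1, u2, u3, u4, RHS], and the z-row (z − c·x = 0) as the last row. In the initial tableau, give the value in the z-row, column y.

The z-row carries the negated objective coefficients: the y entry is -5.

-5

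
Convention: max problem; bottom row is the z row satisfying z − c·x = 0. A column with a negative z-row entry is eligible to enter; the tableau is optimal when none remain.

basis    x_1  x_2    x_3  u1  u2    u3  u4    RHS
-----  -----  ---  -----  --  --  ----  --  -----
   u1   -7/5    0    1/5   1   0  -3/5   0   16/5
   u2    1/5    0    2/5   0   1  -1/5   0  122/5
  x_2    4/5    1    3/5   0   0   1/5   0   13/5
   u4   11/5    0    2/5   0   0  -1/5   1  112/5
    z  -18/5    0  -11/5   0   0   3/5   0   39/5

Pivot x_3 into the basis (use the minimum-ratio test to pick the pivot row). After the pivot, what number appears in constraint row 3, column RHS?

13/3

Ratio test on column x_3 — row 1: (16/5)/(1/5) = 16; row 2: (122/5)/(2/5) = 61; row 3: (13/5)/(3/5) = 13/3; row 4: (112/5)/(2/5) = 56. Minimum is 13/3 at row 3 (x_2 leaves); pivot element 3/5.
Divide row 3 by 3/5; eliminate column x_3 from the other rows.
In the new row 3, the RHS entry is the old entry divided by the pivot: (13/5)/(3/5) = 13/3.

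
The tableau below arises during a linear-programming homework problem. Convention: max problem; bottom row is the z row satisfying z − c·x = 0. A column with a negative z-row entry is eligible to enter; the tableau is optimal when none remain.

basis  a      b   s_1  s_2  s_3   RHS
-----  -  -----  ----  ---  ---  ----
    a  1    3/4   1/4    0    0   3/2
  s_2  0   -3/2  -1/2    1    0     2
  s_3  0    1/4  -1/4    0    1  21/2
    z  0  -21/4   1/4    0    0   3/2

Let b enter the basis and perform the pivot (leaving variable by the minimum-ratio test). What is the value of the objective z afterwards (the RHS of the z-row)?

12

Ratio test on column b — row 1: (3/2)/(3/4) = 2; row 2: entry -3/2 ≤ 0; row 3: (21/2)/(1/4) = 42. Minimum is 2 at row 1 (a leaves); pivot element 3/4.
Pivot on row 1; the z-row RHS becomes 3/2 − (-21/4)·2 = 12.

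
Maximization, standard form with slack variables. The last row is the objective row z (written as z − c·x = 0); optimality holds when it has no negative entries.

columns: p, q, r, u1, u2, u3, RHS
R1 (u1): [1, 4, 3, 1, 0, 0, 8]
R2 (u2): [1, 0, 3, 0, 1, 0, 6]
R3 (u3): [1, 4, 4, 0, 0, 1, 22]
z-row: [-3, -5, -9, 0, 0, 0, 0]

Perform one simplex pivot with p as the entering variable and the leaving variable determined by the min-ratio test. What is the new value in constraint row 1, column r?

Ratio test on column p — row 1: 8/1 = 8; row 2: 6/1 = 6; row 3: 22/1 = 22. Minimum is 6 at row 2 (u2 leaves); pivot element 1.
Divide row 2 by 1; eliminate column p from the other rows.
Row 1 update in column r: 3 − 1·3 = 0.

0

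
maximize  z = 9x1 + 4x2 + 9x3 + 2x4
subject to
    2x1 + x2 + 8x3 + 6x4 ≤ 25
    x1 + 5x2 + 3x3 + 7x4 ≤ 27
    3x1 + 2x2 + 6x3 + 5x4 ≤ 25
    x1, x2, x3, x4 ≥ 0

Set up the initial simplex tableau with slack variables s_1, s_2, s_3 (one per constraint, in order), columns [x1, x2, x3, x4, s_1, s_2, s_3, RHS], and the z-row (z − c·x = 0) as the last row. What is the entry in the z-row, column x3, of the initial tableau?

The z-row carries the negated objective coefficients: the x3 entry is -9.

-9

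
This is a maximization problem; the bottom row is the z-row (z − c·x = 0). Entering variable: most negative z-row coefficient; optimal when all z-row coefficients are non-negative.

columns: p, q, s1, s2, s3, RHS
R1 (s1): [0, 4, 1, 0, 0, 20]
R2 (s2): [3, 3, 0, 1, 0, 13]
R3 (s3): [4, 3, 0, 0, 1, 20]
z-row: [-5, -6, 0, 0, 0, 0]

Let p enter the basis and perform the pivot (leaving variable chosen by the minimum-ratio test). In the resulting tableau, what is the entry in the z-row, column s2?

5/3

Ratio test on column p — row 1: entry 0 ≤ 0; row 2: 13/3 = 13/3; row 3: 20/4 = 5. Minimum is 13/3 at row 2 (s2 leaves); pivot element 3.
Divide row 2 by 3; eliminate column p from the other rows.
z-row update in column s2: 0 − (-5)·(1/3) = 5/3.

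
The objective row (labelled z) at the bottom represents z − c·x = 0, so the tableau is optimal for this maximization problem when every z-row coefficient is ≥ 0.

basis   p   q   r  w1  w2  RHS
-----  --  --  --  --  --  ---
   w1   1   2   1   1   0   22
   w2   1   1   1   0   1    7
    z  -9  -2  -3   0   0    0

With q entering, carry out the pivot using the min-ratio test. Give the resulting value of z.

14

Ratio test on column q — row 1: 22/2 = 11; row 2: 7/1 = 7. Minimum is 7 at row 2 (w2 leaves); pivot element 1.
Pivot on row 2; the z-row RHS becomes 0 − (-2)·7 = 14.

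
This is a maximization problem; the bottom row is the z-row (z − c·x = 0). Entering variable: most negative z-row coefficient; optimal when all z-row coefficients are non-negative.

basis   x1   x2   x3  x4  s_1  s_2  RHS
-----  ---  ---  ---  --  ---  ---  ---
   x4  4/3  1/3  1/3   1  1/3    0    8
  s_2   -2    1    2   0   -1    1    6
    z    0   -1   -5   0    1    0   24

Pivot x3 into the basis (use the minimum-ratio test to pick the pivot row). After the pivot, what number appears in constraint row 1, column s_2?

Ratio test on column x3 — row 1: 8/(1/3) = 24; row 2: 6/2 = 3. Minimum is 3 at row 2 (s_2 leaves); pivot element 2.
Divide row 2 by 2; eliminate column x3 from the other rows.
Row 1 update in column s_2: 0 − (1/3)·(1/2) = -1/6.

-1/6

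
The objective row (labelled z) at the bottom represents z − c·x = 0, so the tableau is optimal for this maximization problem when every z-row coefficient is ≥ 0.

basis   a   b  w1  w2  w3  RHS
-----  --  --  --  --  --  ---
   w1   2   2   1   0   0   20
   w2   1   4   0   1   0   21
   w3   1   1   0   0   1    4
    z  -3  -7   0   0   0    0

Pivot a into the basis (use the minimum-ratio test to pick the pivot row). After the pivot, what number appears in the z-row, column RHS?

12

Ratio test on column a — row 1: 20/2 = 10; row 2: 21/1 = 21; row 3: 4/1 = 4. Minimum is 4 at row 3 (w3 leaves); pivot element 1.
Divide row 3 by 1; eliminate column a from the other rows.
z-row update in column RHS: 0 − (-3)·4 = 12.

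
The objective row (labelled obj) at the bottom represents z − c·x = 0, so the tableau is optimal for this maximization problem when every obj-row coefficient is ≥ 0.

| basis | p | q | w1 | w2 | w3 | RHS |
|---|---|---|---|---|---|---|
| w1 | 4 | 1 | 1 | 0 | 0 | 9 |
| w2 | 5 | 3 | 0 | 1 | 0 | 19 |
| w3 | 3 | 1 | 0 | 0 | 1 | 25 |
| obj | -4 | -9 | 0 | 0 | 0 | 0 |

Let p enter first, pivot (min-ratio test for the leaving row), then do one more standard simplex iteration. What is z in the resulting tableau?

Ratio test on column p — row 1: 9/4 = 9/4; row 2: 19/5 = 19/5; row 3: 25/3 = 25/3. Minimum is 9/4 at row 1 (w1 leaves); pivot element 4.
Pivot on row 1; the obj-row RHS becomes 0 − (-4)·(9/4) = 9.
Next entering variable (most negative obj-row entry -8): q.
Ratio test on column q — row 1: (9/4)/(1/4) = 9; row 2: (31/4)/(7/4) = 31/7; row 3: (73/4)/(1/4) = 73. Minimum is 31/7 at row 2 (w2 leaves); pivot element 7/4.
After the second pivot the obj-row RHS is 9 − (-8)·(31/7) = 311/7.

311/7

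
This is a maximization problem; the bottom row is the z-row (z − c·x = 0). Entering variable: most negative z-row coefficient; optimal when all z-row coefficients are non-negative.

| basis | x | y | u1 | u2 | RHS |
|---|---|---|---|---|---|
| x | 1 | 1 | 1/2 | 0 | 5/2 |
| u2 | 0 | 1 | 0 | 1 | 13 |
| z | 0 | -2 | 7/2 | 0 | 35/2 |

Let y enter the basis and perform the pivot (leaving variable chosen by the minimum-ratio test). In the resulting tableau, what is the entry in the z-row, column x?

2

Ratio test on column y — row 1: (5/2)/1 = 5/2; row 2: 13/1 = 13. Minimum is 5/2 at row 1 (x leaves); pivot element 1.
Divide row 1 by 1; eliminate column y from the other rows.
z-row update in column x: 0 − (-2)·1 = 2.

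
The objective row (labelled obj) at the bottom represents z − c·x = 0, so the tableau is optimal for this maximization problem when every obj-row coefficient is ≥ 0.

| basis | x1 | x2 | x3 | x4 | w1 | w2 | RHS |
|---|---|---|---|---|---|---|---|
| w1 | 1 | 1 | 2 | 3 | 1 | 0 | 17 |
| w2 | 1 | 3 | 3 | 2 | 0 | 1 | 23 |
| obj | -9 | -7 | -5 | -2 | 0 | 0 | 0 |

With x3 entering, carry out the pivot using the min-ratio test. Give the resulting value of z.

115/3

Ratio test on column x3 — row 1: 17/2 = 17/2; row 2: 23/3 = 23/3. Minimum is 23/3 at row 2 (w2 leaves); pivot element 3.
Pivot on row 2; the obj-row RHS becomes 0 − (-5)·(23/3) = 115/3.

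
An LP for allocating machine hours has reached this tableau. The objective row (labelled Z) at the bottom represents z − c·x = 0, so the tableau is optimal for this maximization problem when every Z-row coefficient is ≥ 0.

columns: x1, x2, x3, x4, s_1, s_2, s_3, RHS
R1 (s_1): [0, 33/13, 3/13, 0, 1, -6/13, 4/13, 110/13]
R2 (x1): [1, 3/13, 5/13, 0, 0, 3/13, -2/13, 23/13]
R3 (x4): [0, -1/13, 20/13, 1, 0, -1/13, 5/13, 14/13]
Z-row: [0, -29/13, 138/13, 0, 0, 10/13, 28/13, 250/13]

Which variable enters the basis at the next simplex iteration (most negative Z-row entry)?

x2

Negative Z-row entries: x2: -29/13.
The most negative is -29/13 in column x2, so x2 enters.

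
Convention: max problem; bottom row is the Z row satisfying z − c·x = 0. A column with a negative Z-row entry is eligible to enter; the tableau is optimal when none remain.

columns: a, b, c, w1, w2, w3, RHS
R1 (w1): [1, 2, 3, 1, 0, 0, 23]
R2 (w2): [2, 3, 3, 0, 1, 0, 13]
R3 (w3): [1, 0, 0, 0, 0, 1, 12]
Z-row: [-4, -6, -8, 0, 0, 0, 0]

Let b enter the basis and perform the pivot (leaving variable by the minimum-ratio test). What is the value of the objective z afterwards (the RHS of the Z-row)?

26

Ratio test on column b — row 1: 23/2 = 23/2; row 2: 13/3 = 13/3; row 3: entry 0 ≤ 0. Minimum is 13/3 at row 2 (w2 leaves); pivot element 3.
Pivot on row 2; the Z-row RHS becomes 0 − (-6)·(13/3) = 26.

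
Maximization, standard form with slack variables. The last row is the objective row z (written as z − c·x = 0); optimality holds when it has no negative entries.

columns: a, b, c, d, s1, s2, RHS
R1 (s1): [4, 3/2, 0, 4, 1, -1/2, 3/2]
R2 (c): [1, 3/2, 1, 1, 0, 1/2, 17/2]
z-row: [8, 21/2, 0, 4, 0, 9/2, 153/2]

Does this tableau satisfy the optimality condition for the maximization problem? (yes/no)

yes

Every z-row coefficient is ≥ 0, so the tableau is optimal.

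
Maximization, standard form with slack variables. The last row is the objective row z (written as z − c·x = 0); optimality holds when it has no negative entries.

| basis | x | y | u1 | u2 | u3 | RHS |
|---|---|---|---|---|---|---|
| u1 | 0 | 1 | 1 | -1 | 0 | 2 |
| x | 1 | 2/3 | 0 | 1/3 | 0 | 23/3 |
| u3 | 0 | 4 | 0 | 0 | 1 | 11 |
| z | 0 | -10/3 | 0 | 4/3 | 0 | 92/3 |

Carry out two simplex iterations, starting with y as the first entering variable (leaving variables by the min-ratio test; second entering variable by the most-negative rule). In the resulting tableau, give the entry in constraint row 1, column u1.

Ratio test on column y — row 1: 2/1 = 2; row 2: (23/3)/(2/3) = 23/2; row 3: 11/4 = 11/4. Minimum is 2 at row 1 (u1 leaves); pivot element 1.
Divide row 1 by 1; eliminate column y from the other rows.
Second iteration: most negative z-row entry is -2 in column u2, so u2 enters.
Ratio test on column u2 — row 1: entry -1 ≤ 0; row 2: (19/3)/1 = 19/3; row 3: 3/4 = 3/4. Minimum is 3/4 at row 3 (u3 leaves); pivot element 4.
Divide row 3 by 4; eliminate column u2 from the other rows.
After both pivots, the entry at constraint row 1, column u1 is 0.

0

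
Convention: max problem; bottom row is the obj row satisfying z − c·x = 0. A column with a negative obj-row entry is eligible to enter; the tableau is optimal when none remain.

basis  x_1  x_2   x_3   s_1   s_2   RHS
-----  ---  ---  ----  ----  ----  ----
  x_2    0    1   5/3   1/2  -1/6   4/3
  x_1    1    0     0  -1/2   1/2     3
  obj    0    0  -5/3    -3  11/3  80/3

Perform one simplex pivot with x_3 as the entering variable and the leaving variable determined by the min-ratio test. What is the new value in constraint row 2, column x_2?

Ratio test on column x_3 — row 1: (4/3)/(5/3) = 4/5; row 2: entry 0 ≤ 0. Minimum is 4/5 at row 1 (x_2 leaves); pivot element 5/3.
Divide row 1 by 5/3; eliminate column x_3 from the other rows.
Row 2 update in column x_2: 0 − 0·(3/5) = 0.

0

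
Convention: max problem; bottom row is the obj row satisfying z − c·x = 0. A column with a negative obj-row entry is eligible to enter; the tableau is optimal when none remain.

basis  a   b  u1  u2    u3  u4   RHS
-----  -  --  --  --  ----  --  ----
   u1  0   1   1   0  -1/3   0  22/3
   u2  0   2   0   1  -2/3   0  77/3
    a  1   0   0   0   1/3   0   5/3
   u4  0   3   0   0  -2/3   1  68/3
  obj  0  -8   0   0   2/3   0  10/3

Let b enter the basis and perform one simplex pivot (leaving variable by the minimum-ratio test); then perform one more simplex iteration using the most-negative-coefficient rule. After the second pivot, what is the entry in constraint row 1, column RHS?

8

Ratio test on column b — row 1: (22/3)/1 = 22/3; row 2: (77/3)/2 = 77/6; row 3: entry 0 ≤ 0; row 4: (68/3)/3 = 68/9. Minimum is 22/3 at row 1 (u1 leaves); pivot element 1.
Divide row 1 by 1; eliminate column b from the other rows.
Second iteration: most negative obj-row entry is -2 in column u3, so u3 enters.
Ratio test on column u3 — row 1: entry -1/3 ≤ 0; row 2: entry 0 ≤ 0; row 3: (5/3)/(1/3) = 5; row 4: (2/3)/(1/3) = 2. Minimum is 2 at row 4 (u4 leaves); pivot element 1/3.
Divide row 4 by 1/3; eliminate column u3 from the other rows.
After both pivots, the entry at constraint row 1, column RHS is 8.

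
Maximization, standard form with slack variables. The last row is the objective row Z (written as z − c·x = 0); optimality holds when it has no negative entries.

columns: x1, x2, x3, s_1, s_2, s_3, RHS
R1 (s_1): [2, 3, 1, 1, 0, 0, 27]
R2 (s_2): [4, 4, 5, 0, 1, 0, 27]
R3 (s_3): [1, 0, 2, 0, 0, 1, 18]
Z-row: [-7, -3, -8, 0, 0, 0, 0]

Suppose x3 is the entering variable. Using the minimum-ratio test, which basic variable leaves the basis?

Column x3 entries and ratios — s_1: 27/1 = 27; s_2: 27/5 = 27/5; s_3: 18/2 = 9.
Smallest ratio is 27/5 in the row of s_2, so s_2 leaves.

s_2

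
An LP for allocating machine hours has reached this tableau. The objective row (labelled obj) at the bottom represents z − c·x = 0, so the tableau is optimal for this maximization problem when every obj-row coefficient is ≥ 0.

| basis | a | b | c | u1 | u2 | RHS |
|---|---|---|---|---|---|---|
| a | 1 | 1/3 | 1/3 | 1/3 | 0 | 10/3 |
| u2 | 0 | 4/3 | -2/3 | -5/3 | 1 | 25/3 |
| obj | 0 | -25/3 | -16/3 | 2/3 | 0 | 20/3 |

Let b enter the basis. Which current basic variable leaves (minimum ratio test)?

u2

Column b entries and ratios — a: (10/3)/(1/3) = 10; u2: (25/3)/(4/3) = 25/4.
Smallest ratio is 25/4 in the row of u2, so u2 leaves.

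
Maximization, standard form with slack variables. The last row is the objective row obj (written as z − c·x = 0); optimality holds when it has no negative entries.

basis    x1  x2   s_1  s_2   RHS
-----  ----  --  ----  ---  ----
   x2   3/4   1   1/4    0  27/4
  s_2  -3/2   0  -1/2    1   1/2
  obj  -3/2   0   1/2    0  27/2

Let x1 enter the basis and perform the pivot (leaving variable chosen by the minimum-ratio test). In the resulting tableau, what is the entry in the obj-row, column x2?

2

Ratio test on column x1 — row 1: (27/4)/(3/4) = 9; row 2: entry -3/2 ≤ 0. Minimum is 9 at row 1 (x2 leaves); pivot element 3/4.
Divide row 1 by 3/4; eliminate column x1 from the other rows.
obj-row update in column x2: 0 − (-3/2)·(4/3) = 2.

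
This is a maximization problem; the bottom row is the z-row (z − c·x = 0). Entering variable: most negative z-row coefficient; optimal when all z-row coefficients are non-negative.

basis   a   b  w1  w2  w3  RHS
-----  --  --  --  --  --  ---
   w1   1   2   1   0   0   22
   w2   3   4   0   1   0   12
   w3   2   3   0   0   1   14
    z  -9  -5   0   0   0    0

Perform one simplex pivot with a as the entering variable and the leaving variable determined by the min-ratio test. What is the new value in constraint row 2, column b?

Ratio test on column a — row 1: 22/1 = 22; row 2: 12/3 = 4; row 3: 14/2 = 7. Minimum is 4 at row 2 (w2 leaves); pivot element 3.
Divide row 2 by 3; eliminate column a from the other rows.
In the new row 2, the b entry is the old entry divided by the pivot: 4/3 = 4/3.

4/3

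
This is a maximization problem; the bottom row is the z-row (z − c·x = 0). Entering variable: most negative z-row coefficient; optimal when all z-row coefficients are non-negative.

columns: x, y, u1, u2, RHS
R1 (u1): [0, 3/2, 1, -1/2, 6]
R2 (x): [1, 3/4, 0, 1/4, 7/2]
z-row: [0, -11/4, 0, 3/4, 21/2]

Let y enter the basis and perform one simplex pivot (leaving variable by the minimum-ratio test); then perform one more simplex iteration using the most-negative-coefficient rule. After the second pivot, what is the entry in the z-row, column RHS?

65/3

Ratio test on column y — row 1: 6/(3/2) = 4; row 2: (7/2)/(3/4) = 14/3. Minimum is 4 at row 1 (u1 leaves); pivot element 3/2.
Divide row 1 by 3/2; eliminate column y from the other rows.
Second iteration: most negative z-row entry is -1/6 in column u2, so u2 enters.
Ratio test on column u2 — row 1: entry -1/3 ≤ 0; row 2: (1/2)/(1/2) = 1. Minimum is 1 at row 2 (x leaves); pivot element 1/2.
Divide row 2 by 1/2; eliminate column u2 from the other rows.
After both pivots, the entry at the z-row, column RHS is 65/3.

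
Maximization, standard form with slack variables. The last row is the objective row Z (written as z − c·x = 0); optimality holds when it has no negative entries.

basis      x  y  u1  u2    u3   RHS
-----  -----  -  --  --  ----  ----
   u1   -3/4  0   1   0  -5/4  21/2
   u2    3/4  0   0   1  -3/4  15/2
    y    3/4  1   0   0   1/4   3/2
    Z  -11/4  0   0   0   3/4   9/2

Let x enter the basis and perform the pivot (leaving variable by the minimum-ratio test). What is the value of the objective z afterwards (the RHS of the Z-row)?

Ratio test on column x — row 1: entry -3/4 ≤ 0; row 2: (15/2)/(3/4) = 10; row 3: (3/2)/(3/4) = 2. Minimum is 2 at row 3 (y leaves); pivot element 3/4.
Pivot on row 3; the Z-row RHS becomes 9/2 − (-11/4)·2 = 10.

10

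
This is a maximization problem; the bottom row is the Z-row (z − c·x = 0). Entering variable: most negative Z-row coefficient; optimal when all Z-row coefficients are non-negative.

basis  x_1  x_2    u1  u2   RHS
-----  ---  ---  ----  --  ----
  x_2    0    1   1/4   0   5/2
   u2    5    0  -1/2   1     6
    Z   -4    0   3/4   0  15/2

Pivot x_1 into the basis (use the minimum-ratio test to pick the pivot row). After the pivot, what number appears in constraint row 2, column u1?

-1/10

Ratio test on column x_1 — row 1: entry 0 ≤ 0; row 2: 6/5 = 6/5. Minimum is 6/5 at row 2 (u2 leaves); pivot element 5.
Divide row 2 by 5; eliminate column x_1 from the other rows.
In the new row 2, the u1 entry is the old entry divided by the pivot: (-1/2)/5 = -1/10.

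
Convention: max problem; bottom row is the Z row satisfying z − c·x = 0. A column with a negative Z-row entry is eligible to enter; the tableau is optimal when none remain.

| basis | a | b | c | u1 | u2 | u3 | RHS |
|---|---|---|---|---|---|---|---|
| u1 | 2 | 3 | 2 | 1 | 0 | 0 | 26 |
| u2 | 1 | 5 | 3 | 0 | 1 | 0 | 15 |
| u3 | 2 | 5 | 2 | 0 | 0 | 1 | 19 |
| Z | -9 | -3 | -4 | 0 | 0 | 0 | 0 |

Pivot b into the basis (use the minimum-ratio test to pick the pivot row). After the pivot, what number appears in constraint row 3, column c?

-1

Ratio test on column b — row 1: 26/3 = 26/3; row 2: 15/5 = 3; row 3: 19/5 = 19/5. Minimum is 3 at row 2 (u2 leaves); pivot element 5.
Divide row 2 by 5; eliminate column b from the other rows.
Row 3 update in column c: 2 − 5·(3/5) = -1.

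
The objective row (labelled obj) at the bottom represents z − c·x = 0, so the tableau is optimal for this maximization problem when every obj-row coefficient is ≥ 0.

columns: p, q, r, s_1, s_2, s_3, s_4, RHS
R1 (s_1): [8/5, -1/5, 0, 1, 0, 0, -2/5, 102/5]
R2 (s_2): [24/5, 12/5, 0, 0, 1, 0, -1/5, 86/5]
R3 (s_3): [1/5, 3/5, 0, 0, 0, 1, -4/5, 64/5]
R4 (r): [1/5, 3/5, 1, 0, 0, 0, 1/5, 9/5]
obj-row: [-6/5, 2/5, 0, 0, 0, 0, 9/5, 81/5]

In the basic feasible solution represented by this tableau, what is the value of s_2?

86/5

s_2 is basic (row 2); its value is the RHS of that row, 86/5.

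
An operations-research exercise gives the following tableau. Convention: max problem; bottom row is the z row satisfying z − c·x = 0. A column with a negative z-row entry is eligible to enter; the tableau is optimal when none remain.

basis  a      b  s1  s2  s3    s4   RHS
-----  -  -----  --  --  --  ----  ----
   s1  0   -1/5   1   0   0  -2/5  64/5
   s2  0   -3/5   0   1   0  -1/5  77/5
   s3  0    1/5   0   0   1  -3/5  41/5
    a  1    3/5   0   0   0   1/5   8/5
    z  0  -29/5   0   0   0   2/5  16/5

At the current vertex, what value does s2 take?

s2 is basic (row 2); its value is the RHS of that row, 77/5.

77/5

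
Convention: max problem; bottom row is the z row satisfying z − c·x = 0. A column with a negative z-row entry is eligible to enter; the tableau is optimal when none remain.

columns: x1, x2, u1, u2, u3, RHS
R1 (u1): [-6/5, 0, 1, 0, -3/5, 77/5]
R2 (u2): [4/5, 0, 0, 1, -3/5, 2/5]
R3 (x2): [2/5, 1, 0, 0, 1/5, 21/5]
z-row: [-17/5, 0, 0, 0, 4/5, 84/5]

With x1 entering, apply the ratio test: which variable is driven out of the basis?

Column x1 entries and ratios — u1: -6/5 ≤ 0, skip; u2: (2/5)/(4/5) = 1/2; x2: (21/5)/(2/5) = 21/2.
Smallest ratio is 1/2 in the row of u2, so u2 leaves.

u2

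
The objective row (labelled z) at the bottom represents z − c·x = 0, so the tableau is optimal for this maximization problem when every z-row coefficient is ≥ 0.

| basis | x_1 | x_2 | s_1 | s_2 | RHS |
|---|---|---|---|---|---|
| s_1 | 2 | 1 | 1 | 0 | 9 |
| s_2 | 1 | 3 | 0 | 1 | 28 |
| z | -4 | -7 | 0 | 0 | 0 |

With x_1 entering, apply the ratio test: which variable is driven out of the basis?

Column x_1 entries and ratios — s_1: 9/2 = 9/2; s_2: 28/1 = 28.
Smallest ratio is 9/2 in the row of s_1, so s_1 leaves.

s_1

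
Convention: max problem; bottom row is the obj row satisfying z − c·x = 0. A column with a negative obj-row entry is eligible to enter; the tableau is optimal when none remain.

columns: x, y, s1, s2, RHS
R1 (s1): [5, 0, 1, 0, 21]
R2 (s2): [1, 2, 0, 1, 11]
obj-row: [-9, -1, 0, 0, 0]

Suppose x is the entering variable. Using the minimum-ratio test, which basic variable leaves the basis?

Column x entries and ratios — s1: 21/5 = 21/5; s2: 11/1 = 11.
Smallest ratio is 21/5 in the row of s1, so s1 leaves.

s1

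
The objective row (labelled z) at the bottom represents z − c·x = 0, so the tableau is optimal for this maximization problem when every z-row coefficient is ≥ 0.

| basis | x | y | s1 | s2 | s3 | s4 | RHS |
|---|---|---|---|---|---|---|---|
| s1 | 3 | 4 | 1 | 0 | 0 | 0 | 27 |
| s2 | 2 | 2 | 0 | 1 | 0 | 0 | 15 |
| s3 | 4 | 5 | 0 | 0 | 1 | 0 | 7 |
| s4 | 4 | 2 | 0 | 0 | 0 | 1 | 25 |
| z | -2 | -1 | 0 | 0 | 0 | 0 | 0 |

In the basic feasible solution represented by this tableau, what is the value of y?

0

y is not in the basis, so in the current basic feasible solution y = 0.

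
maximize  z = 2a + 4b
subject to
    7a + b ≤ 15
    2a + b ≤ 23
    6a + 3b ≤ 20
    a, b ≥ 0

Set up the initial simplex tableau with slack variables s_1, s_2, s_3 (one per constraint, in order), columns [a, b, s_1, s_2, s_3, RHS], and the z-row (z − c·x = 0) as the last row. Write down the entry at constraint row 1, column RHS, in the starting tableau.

15

The RHS of constraint 1 is b_1 = 15.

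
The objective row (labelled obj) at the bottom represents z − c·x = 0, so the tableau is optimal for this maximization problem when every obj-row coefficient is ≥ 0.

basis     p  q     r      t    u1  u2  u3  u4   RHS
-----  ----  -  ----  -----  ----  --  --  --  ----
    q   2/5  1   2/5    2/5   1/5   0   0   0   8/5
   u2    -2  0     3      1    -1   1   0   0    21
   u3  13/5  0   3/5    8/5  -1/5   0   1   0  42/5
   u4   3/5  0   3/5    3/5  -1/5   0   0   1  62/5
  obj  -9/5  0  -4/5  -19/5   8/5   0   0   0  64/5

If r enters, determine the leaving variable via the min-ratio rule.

Column r entries and ratios — q: (8/5)/(2/5) = 4; u2: 21/3 = 7; u3: (42/5)/(3/5) = 14; u4: (62/5)/(3/5) = 62/3.
Smallest ratio is 4 in the row of q, so q leaves.

q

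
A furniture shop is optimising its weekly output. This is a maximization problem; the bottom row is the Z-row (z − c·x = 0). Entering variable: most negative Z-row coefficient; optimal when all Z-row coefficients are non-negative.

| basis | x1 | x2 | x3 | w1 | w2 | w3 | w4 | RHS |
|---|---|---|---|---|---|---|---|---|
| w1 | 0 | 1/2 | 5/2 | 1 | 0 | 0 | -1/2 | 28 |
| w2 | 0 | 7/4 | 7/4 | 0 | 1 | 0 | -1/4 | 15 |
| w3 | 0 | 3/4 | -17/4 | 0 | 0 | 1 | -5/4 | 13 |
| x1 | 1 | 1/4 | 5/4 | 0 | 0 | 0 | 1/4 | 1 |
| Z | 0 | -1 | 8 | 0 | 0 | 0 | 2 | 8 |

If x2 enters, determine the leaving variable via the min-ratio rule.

x1

Column x2 entries and ratios — w1: 28/(1/2) = 56; w2: 15/(7/4) = 60/7; w3: 13/(3/4) = 52/3; x1: 1/(1/4) = 4.
Smallest ratio is 4 in the row of x1, so x1 leaves.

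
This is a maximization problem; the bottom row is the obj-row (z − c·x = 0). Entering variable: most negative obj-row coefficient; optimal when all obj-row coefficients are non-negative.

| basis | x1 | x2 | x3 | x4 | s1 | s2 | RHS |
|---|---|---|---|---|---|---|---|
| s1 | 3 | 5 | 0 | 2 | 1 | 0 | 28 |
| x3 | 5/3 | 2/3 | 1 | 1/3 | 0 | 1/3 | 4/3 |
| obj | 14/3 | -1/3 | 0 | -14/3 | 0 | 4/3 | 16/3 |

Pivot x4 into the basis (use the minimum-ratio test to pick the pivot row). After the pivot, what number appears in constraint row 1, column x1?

-7

Ratio test on column x4 — row 1: 28/2 = 14; row 2: (4/3)/(1/3) = 4. Minimum is 4 at row 2 (x3 leaves); pivot element 1/3.
Divide row 2 by 1/3; eliminate column x4 from the other rows.
Row 1 update in column x1: 3 − 2·5 = -7.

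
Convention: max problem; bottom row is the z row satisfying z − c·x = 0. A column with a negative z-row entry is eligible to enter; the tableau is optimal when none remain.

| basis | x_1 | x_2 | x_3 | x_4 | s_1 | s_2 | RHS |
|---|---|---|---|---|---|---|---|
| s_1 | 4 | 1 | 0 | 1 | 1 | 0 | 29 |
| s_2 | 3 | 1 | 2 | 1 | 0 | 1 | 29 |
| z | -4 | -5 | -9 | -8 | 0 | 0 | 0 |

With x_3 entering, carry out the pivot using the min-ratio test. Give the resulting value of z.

Ratio test on column x_3 — row 1: entry 0 ≤ 0; row 2: 29/2 = 29/2. Minimum is 29/2 at row 2 (s_2 leaves); pivot element 2.
Pivot on row 2; the z-row RHS becomes 0 − (-9)·(29/2) = 261/2.

261/2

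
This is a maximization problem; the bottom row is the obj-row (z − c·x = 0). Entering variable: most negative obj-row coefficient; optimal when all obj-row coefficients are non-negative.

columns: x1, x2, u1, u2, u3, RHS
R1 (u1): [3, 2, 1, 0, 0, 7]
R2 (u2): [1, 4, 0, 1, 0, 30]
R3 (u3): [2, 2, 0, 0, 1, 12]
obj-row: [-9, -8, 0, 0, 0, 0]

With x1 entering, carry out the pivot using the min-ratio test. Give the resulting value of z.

Ratio test on column x1 — row 1: 7/3 = 7/3; row 2: 30/1 = 30; row 3: 12/2 = 6. Minimum is 7/3 at row 1 (u1 leaves); pivot element 3.
Pivot on row 1; the obj-row RHS becomes 0 − (-9)·(7/3) = 21.

21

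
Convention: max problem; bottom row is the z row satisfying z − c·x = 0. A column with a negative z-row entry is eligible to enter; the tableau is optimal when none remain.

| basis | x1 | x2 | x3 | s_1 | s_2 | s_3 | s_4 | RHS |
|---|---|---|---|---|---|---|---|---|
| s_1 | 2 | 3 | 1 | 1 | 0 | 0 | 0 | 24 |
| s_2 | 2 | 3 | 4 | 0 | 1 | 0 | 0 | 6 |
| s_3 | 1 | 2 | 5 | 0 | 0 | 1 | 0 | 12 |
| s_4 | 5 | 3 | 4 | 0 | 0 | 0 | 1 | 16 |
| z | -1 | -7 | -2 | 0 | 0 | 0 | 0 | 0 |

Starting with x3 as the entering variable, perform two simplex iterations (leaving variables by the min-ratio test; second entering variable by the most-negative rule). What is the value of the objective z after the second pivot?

Ratio test on column x3 — row 1: 24/1 = 24; row 2: 6/4 = 3/2; row 3: 12/5 = 12/5; row 4: 16/4 = 4. Minimum is 3/2 at row 2 (s_2 leaves); pivot element 4.
Pivot on row 2; the z-row RHS becomes 0 − (-2)·(3/2) = 3.
Next entering variable (most negative z-row entry -11/2): x2.
Ratio test on column x2 — row 1: (45/2)/(9/4) = 10; row 2: (3/2)/(3/4) = 2; row 3: entry -7/4 ≤ 0; row 4: entry 0 ≤ 0. Minimum is 2 at row 2 (x3 leaves); pivot element 3/4.
After the second pivot the z-row RHS is 3 − (-11/2)·2 = 14.

14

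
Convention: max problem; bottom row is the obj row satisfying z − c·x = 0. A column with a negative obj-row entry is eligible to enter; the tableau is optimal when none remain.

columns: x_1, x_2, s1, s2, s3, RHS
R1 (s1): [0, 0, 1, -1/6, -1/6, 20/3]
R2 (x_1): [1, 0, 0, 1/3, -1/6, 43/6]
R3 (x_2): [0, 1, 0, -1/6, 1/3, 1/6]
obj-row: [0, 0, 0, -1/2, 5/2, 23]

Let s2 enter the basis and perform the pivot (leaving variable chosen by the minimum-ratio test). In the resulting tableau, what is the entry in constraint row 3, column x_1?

1/2

Ratio test on column s2 — row 1: entry -1/6 ≤ 0; row 2: (43/6)/(1/3) = 43/2; row 3: entry -1/6 ≤ 0. Minimum is 43/2 at row 2 (x_1 leaves); pivot element 1/3.
Divide row 2 by 1/3; eliminate column s2 from the other rows.
Row 3 update in column x_1: 0 − (-1/6)·3 = 1/2.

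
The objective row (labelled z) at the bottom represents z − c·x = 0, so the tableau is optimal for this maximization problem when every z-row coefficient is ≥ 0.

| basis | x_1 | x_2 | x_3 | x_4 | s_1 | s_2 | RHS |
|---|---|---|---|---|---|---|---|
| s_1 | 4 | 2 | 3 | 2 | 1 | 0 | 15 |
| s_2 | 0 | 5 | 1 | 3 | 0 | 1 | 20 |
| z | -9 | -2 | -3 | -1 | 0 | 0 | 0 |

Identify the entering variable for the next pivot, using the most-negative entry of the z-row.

Negative z-row entries: x_1: -9, x_2: -2, x_3: -3, x_4: -1.
The most negative is -9 in column x_1, so x_1 enters.

x_1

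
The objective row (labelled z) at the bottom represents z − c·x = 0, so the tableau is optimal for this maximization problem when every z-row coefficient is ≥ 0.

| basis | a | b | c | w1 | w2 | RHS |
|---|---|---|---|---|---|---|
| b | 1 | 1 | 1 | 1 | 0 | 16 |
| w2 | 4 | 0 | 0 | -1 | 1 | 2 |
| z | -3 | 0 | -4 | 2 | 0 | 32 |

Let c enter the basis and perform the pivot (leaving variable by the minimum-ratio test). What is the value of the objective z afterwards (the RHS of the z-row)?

96

Ratio test on column c — row 1: 16/1 = 16; row 2: entry 0 ≤ 0. Minimum is 16 at row 1 (b leaves); pivot element 1.
Pivot on row 1; the z-row RHS becomes 32 − (-4)·16 = 96.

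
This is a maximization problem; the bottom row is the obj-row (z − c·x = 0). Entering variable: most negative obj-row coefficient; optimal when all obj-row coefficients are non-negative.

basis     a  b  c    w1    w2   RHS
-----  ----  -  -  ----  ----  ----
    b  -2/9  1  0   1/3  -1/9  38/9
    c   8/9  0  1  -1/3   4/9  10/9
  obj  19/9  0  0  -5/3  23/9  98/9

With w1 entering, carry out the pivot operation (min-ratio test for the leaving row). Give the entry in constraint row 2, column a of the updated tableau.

2/3

Ratio test on column w1 — row 1: (38/9)/(1/3) = 38/3; row 2: entry -1/3 ≤ 0. Minimum is 38/3 at row 1 (b leaves); pivot element 1/3.
Divide row 1 by 1/3; eliminate column w1 from the other rows.
Row 2 update in column a: 8/9 − (-1/3)·(-2/3) = 2/3.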